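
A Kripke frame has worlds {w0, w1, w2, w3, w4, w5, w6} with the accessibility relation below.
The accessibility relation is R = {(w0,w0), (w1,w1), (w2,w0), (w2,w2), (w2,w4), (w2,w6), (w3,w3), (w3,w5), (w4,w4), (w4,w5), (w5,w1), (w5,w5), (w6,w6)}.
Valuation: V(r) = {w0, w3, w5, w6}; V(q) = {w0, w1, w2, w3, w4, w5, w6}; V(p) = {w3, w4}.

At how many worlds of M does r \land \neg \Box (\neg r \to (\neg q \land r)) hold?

Recall that \Box ψ holds at a world iff ψ holds at every accessible world, and \Diamond ψ holds iff ψ holds at some accessible world.
Let φ = r \land \neg \Box (\neg r \to (\neg q \land r)). Evaluate φ at each world:
  w0 (successors {w0}): φ is false.
  w1 (successors {w1}): φ is false.
  w2 (successors {w0, w2, w4, w6}): φ is false.
  w3 (successors {w3, w5}): φ is false.
  w4 (successors {w4, w5}): φ is false.
  w5 (successors {w1, w5}): φ is true.
  w6 (successors {w6}): φ is false.
For instance, at w5:
  At w5: r is true, \neg \Box (\neg r \to (\neg q \land r)) is true, so r \land \neg \Box (\neg r \to (\neg q \land r)) is true.
    At w5: \Box (\neg r \to (\neg q \land r)) is false, so \neg \Box (\neg r \to (\neg q \land r)) is true.
      At w5: \Box (\neg r \to (\neg q \land r)) requires \neg r \to (\neg q \land r) at every successor {w1, w5}.
        \neg r \to (\neg q \land r) fails at w1, so \Box (\neg r \to (\neg q \land r)) is false at w5.
Satisfying worlds: {w5}

1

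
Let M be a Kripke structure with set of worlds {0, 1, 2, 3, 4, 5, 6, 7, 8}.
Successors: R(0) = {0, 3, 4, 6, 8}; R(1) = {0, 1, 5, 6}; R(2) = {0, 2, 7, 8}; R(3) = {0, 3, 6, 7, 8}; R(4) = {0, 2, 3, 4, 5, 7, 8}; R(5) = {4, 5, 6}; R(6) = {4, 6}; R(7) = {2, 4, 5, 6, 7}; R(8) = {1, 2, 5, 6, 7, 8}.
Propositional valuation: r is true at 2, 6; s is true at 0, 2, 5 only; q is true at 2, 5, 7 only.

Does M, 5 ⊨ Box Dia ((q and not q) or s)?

Recall that Box ψ holds at a world iff ψ holds at every accessible world, and Dia ψ holds iff ψ holds at some accessible world.
At 5: Box Dia ((q and not q) or s) requires Dia ((q and not q) or s) at every successor {4, 5, 6}.
  Dia ((q and not q) or s) fails at 6, so Box Dia ((q and not q) or s) is false at 5.
    At 6: Dia ((q and not q) or s) requires (q and not q) or s at some successor in {4, 6}.
      At 4: (q and not q) or s is false.
      At 6: (q and not q) or s is false.
    So Dia ((q and not q) or s) is false at 6.

No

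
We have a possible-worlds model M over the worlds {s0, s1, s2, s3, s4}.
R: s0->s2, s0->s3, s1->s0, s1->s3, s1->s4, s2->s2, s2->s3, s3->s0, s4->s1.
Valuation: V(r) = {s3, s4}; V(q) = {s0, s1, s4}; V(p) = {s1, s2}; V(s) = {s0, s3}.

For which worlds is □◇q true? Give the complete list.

s4

Recall that □ψ holds at a world iff ψ holds at every accessible world, and ◇ψ holds iff ψ holds at some accessible world.
Let φ = □◇q. Evaluate φ at each world:
  s0 (successors {s2, s3}): φ is false.
  s1 (successors {s0, s3, s4}): φ is false.
  s2 (successors {s2, s3}): φ is false.
  s3 (successors {s0}): φ is false.
  s4 (successors {s1}): φ is true.
For instance, at s1:
  At s1: □◇q requires ◇q at every successor {s0, s3, s4}.
    ◇q fails at s0, so □◇q is false at s1.
      At s0: ◇q requires q at some successor in {s2, s3}.
        At s2: q is false.
        At s3: q is false.
      So ◇q is false at s0.
Satisfying worlds: {s4}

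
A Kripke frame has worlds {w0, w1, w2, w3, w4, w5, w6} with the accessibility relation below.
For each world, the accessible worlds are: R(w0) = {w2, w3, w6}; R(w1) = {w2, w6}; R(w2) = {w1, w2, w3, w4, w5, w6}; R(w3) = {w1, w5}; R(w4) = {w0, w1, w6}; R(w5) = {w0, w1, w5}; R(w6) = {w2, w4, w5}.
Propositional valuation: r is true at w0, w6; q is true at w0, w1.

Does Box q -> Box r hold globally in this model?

Yes

Recall that Box ψ holds at a world iff ψ holds at every accessible world, and Dia ψ holds iff ψ holds at some accessible world.
Let φ = Box q -> Box r. Evaluate φ at each world:
  w0 (successors {w2, w3, w6}): φ is true.
  w1 (successors {w2, w6}): φ is true.
  w2 (successors {w1, w2, w3, w4, w5, w6}): φ is true.
  w3 (successors {w1, w5}): φ is true.
  w4 (successors {w0, w1, w6}): φ is true.
  w5 (successors {w0, w1, w5}): φ is true.
  w6 (successors {w2, w4, w5}): φ is true.
For instance, at w1:
  At w1: Box q is false, Box r is false, so Box q -> Box r is true.
    At w1: Box q requires q at every successor {w2, w6}.
      q fails at w2, so Box q is false at w1.
    At w1: Box r requires r at every successor {w2, w6}.
      r fails at w2, so Box r is false at w1.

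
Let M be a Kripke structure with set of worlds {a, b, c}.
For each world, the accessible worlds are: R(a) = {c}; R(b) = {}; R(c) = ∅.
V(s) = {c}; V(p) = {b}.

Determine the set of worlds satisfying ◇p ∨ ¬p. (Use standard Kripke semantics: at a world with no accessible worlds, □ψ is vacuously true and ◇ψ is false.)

a, c

Let φ = ◇p ∨ ¬p. Evaluate φ at each world:
  a (successors {c}): φ is true.
  b (successors ∅): φ is false.
  c (successors ∅): φ is true.
For instance, at a:
  At a: ◇p is false, ¬p is true, so ◇p ∨ ¬p is true.
    At a: ◇p requires p at some successor in {c}.
      At c: p is false.
    So ◇p is false at a.
Satisfying worlds: {a, c}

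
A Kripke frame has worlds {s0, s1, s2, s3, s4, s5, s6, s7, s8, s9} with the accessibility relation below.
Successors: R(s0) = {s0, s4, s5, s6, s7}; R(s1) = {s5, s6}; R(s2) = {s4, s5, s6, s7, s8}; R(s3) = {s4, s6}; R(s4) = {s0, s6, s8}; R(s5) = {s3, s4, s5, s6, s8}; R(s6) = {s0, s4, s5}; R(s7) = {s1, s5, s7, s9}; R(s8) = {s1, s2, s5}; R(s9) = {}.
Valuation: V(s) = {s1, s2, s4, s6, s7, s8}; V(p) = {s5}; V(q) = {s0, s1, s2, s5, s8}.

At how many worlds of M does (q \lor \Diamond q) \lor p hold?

Let φ = (q \lor \Diamond q) \lor p. Evaluate φ at each world:
  s0 (successors {s0, s4, s5, s6, s7}): φ is true.
  s1 (successors {s5, s6}): φ is true.
  s2 (successors {s4, s5, s6, s7, s8}): φ is true.
  s3 (successors {s4, s6}): φ is false.
  s4 (successors {s0, s6, s8}): φ is true.
  s5 (successors {s3, s4, s5, s6, s8}): φ is true.
  s6 (successors {s0, s4, s5}): φ is true.
  s7 (successors {s1, s5, s7, s9}): φ is true.
  s8 (successors {s1, s2, s5}): φ is true.
  s9 (successors ∅): φ is false.
For instance, at s2:
  At s2: q \lor \Diamond q is true, p is false, so (q \lor \Diamond q) \lor p is true.
    At s2: q is true, \Diamond q is true, so q \lor \Diamond q is true.
      At s2: \Diamond q requires q at some successor in {s4, s5, s6, s7, s8}.
        q holds at s5, so \Diamond q is true at s2.
Satisfying worlds: {s0, s1, s2, s4, s5, s6, s7, s8}

8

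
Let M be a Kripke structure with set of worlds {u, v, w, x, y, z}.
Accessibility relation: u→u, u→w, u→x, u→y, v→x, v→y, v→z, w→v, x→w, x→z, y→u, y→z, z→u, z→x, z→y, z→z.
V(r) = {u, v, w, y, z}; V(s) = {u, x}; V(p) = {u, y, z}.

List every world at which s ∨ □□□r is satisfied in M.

Recall that □ψ holds at a world iff ψ holds at every accessible world, and ◇ψ holds iff ψ holds at some accessible world.
Let φ = s ∨ □□□r. Evaluate φ at each world:
  u (successors {u, w, x, y}): φ is true.
  v (successors {x, y, z}): φ is false.
  w (successors {v}): φ is false.
  x (successors {w, z}): φ is true.
  y (successors {u, z}): φ is false.
  z (successors {u, x, y, z}): φ is false.
For instance, at x:
  At x: s is true, □□□r is false, so s ∨ □□□r is true.
    At x: □□□r requires □□r at every successor {w, z}.
      □□r fails at w, so □□□r is false at x.
Satisfying worlds: {u, x}

u, x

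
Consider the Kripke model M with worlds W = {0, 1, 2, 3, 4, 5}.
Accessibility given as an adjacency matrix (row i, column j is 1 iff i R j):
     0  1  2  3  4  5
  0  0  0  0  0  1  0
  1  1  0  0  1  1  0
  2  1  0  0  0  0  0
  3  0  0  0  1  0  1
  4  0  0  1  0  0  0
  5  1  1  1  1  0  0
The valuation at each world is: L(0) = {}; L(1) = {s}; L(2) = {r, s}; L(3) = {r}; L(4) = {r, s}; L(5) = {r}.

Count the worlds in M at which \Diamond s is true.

Recall that \Diamond ψ holds at a world iff ψ holds at some accessible world.
Let φ = \Diamond s. Evaluate φ at each world:
  0 (successors {4}): φ is true.
  1 (successors {0, 3, 4}): φ is true.
  2 (successors {0}): φ is false.
  3 (successors {3, 5}): φ is false.
  4 (successors {2}): φ is true.
  5 (successors {0, 1, 2, 3}): φ is true.
For instance, at 1:
  At 1: \Diamond s requires s at some successor in {0, 3, 4}.
    s holds at 4, so \Diamond s is true at 1.
Satisfying worlds: {0, 1, 4, 5}

4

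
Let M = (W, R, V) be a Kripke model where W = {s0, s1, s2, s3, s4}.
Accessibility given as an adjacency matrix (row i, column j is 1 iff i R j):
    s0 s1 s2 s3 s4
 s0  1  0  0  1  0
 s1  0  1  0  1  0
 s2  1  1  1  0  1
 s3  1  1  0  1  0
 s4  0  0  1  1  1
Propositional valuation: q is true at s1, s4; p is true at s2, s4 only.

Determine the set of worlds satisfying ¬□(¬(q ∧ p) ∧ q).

Recall that □ψ holds at a world iff ψ holds at every accessible world, and ◇ψ holds iff ψ holds at some accessible world.
Let φ = ¬□(¬(q ∧ p) ∧ q). Evaluate φ at each world:
  s0 (successors {s0, s3}): φ is true.
  s1 (successors {s1, s3}): φ is true.
  s2 (successors {s0, s1, s2, s4}): φ is true.
  s3 (successors {s0, s1, s3}): φ is true.
  s4 (successors {s2, s3, s4}): φ is true.
For instance, at s4:
  At s4: □(¬(q ∧ p) ∧ q) is false, so ¬□(¬(q ∧ p) ∧ q) is true.
    At s4: □(¬(q ∧ p) ∧ q) requires ¬(q ∧ p) ∧ q at every successor {s2, s3, s4}.
      ¬(q ∧ p) ∧ q fails at s2, so □(¬(q ∧ p) ∧ q) is false at s4.
Satisfying worlds: {s0, s1, s2, s3, s4}

s0, s1, s2, s3, s4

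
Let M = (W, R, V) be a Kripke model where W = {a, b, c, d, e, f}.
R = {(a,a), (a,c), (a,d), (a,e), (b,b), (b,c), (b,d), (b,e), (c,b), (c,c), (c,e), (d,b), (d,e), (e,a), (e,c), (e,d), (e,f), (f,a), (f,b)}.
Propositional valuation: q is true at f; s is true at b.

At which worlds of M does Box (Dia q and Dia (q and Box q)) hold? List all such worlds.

Let φ = Box (Dia q and Dia (q and Box q)). Evaluate φ at each world:
  a (successors {a, c, d, e}): φ is false.
  b (successors {b, c, d, e}): φ is false.
  c (successors {b, c, e}): φ is false.
  d (successors {b, e}): φ is false.
  e (successors {a, c, d, f}): φ is false.
  f (successors {a, b}): φ is false.
For instance, at a:
  At a: Box (Dia q and Dia (q and Box q)) requires Dia q and Dia (q and Box q) at every successor {a, c, d, e}.
    Dia q and Dia (q and Box q) fails at a, so Box (Dia q and Dia (q and Box q)) is false at a.
      At a: Dia q is false, Dia (q and Box q) is false, so Dia q and Dia (q and Box q) is false.
Satisfying worlds: none.

none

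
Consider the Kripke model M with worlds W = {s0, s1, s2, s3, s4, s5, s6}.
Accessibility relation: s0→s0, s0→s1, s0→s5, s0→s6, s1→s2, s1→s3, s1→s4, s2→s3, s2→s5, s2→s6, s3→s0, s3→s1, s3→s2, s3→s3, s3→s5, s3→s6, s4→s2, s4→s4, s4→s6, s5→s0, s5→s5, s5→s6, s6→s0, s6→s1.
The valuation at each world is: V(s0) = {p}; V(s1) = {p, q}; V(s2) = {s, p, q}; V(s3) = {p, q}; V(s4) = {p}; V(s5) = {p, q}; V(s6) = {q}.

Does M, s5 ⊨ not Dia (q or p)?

No

At s5: Dia (q or p) is true, so not Dia (q or p) is false.
  At s5: Dia (q or p) requires q or p at some successor in {s0, s5, s6}.
    q or p holds at s0, so Dia (q or p) is true at s5.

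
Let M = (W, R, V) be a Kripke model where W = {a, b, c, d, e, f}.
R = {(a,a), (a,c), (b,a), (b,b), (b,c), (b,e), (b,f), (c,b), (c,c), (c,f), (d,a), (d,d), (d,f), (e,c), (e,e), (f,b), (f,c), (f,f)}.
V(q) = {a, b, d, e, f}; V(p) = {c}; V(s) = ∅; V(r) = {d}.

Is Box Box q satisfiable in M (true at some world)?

No

Let φ = Box Box q. Evaluate φ at each world:
  a (successors {a, c}): φ is false.
  b (successors {a, b, c, e, f}): φ is false.
  c (successors {b, c, f}): φ is false.
  d (successors {a, d, f}): φ is false.
  e (successors {c, e}): φ is false.
  f (successors {b, c, f}): φ is false.
For instance, at d:
  At d: Box Box q requires Box q at every successor {a, d, f}.
    Box q fails at a, so Box Box q is false at d.
      At a: Box q requires q at every successor {a, c}.
        q fails at c, so Box q is false at a.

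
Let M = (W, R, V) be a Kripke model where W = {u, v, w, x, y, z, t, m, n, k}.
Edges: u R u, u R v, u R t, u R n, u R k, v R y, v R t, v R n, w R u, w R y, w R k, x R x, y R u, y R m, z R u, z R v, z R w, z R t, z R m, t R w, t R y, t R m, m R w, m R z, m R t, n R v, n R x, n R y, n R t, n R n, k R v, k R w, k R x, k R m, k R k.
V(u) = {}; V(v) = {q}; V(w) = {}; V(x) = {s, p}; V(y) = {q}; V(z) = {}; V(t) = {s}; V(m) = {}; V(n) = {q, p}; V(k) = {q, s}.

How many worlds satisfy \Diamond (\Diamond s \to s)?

9

Let φ = \Diamond (\Diamond s \to s). Evaluate φ at each world:
  u (successors {u, v, t, n, k}): φ is true.
  v (successors {y, t, n}): φ is true.
  w (successors {u, y, k}): φ is true.
  x (successors {x}): φ is true.
  y (successors {u, m}): φ is false.
  z (successors {u, v, w, t, m}): φ is true.
  t (successors {w, y, m}): φ is true.
  m (successors {w, z, t}): φ is true.
  n (successors {v, x, y, t, n}): φ is true.
  k (successors {v, w, x, m, k}): φ is true.
For instance, at m:
  At m: \Diamond (\Diamond s \to s) requires \Diamond s \to s at some successor in {w, z, t}.
    \Diamond s \to s holds at t, so \Diamond (\Diamond s \to s) is true at m.
      At t: \Diamond s is false, s is true, so \Diamond s \to s is true.
Satisfying worlds: {u, v, w, x, z, t, m, n, k}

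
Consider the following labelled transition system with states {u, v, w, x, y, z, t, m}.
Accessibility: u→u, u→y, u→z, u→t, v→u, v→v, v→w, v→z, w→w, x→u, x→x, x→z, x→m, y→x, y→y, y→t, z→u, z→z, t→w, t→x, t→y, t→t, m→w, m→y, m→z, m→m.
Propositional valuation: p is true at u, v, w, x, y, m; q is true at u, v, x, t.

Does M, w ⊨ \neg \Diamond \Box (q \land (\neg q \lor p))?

Yes

At w: \Diamond \Box (q \land (\neg q \lor p)) is false, so \neg \Diamond \Box (q \land (\neg q \lor p)) is true.
  At w: \Diamond \Box (q \land (\neg q \lor p)) requires \Box (q \land (\neg q \lor p)) at some successor in {w}.
    At w: \Box (q \land (\neg q \lor p)) is false.
  So \Diamond \Box (q \land (\neg q \lor p)) is false at w.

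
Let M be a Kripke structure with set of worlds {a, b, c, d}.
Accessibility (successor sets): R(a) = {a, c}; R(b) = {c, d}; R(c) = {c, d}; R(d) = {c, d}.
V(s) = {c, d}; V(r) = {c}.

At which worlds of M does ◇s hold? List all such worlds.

a, b, c, d

Let φ = ◇s. Evaluate φ at each world:
  a (successors {a, c}): φ is true.
  b (successors {c, d}): φ is true.
  c (successors {c, d}): φ is true.
  d (successors {c, d}): φ is true.
For instance, at c:
  At c: ◇s requires s at some successor in {c, d}.
    s holds at c, so ◇s is true at c.
Satisfying worlds: {a, b, c, d}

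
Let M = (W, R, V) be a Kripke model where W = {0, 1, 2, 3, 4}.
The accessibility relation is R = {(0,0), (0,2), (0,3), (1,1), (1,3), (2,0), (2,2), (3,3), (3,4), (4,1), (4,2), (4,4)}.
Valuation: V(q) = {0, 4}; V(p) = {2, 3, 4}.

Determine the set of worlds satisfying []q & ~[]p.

Recall that []ψ holds at a world iff ψ holds at every accessible world, and <>ψ holds iff ψ holds at some accessible world.
Let φ = []q & ~[]p. Evaluate φ at each world:
  0 (successors {0, 2, 3}): φ is false.
  1 (successors {1, 3}): φ is false.
  2 (successors {0, 2}): φ is false.
  3 (successors {3, 4}): φ is false.
  4 (successors {1, 2, 4}): φ is false.
For instance, at 3:
  At 3: []q is false, ~[]p is false, so []q & ~[]p is false.
    At 3: []q requires q at every successor {3, 4}.
      q fails at 3, so []q is false at 3.
    At 3: []p is true, so ~[]p is false.
      At 3: []p requires p at every successor {3, 4}.
        At 3: p is true.
        At 4: p is true.
      So []p is true at 3.
Satisfying worlds: none.

none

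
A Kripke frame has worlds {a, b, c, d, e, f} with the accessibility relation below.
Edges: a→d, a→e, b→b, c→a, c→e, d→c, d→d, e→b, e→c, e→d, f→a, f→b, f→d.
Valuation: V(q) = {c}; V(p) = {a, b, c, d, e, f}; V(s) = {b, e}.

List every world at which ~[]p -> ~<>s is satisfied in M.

Let φ = ~[]p -> ~<>s. Evaluate φ at each world:
  a (successors {d, e}): φ is true.
  b (successors {b}): φ is true.
  c (successors {a, e}): φ is true.
  d (successors {c, d}): φ is true.
  e (successors {b, c, d}): φ is true.
  f (successors {a, b, d}): φ is true.
For instance, at e:
  At e: ~[]p is false, ~<>s is false, so ~[]p -> ~<>s is true.
    At e: []p is true, so ~[]p is false.
      At e: []p requires p at every successor {b, c, d}.
        At b: p is true.
        At c: p is true.
        At d: p is true.
      So []p is true at e.
    At e: <>s is true, so ~<>s is false.
      At e: <>s requires s at some successor in {b, c, d}.
        s holds at b, so <>s is true at e.
Satisfying worlds: {a, b, c, d, e, f}

a, b, c, d, e, f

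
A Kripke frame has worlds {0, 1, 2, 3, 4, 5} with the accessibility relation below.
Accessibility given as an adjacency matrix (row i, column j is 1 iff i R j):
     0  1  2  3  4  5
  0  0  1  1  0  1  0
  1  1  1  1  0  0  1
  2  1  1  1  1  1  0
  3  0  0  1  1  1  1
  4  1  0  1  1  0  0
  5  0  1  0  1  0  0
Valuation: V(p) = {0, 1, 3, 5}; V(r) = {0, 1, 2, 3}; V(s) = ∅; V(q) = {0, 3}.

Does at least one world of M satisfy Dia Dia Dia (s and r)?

No

Recall that Dia ψ holds at a world iff ψ holds at some accessible world.
Let φ = Dia Dia Dia (s and r). Evaluate φ at each world:
  0 (successors {1, 2, 4}): φ is false.
  1 (successors {0, 1, 2, 5}): φ is false.
  2 (successors {0, 1, 2, 3, 4}): φ is false.
  3 (successors {2, 3, 4, 5}): φ is false.
  4 (successors {0, 2, 3}): φ is false.
  5 (successors {1, 3}): φ is false.
For instance, at 0:
  At 0: Dia Dia Dia (s and r) requires Dia Dia (s and r) at some successor in {1, 2, 4}.
    At 1: Dia Dia (s and r) is false.
    At 2: Dia Dia (s and r) is false.
    At 4: Dia Dia (s and r) is false.
  So Dia Dia Dia (s and r) is false at 0.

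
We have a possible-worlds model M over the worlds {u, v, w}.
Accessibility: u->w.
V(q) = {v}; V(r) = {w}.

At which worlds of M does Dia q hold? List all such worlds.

none

Recall that Dia ψ holds at a world iff ψ holds at some accessible world.
Let φ = Dia q. Evaluate φ at each world:
  u (successors {w}): φ is false.
  v (successors ∅): φ is false.
  w (successors ∅): φ is false.
For instance, at u:
  At u: Dia q requires q at some successor in {w}.
    At w: q is false.
  So Dia q is false at u.
Satisfying worlds: none.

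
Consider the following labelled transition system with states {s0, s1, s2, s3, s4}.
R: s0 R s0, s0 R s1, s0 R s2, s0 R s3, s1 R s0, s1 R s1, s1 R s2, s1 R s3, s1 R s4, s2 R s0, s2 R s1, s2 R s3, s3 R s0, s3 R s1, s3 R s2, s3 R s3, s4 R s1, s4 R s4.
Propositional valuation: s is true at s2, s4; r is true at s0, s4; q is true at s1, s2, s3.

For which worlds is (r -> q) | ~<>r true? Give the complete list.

Let φ = (r -> q) | ~<>r. Evaluate φ at each world:
  s0 (successors {s0, s1, s2, s3}): φ is false.
  s1 (successors {s0, s1, s2, s3, s4}): φ is true.
  s2 (successors {s0, s1, s3}): φ is true.
  s3 (successors {s0, s1, s2, s3}): φ is true.
  s4 (successors {s1, s4}): φ is false.
For instance, at s1:
  At s1: r -> q is true, ~<>r is false, so (r -> q) | ~<>r is true.
    At s1: <>r is true, so ~<>r is false.
      At s1: <>r requires r at some successor in {s0, s1, s2, s3, s4}.
        r holds at s0, so <>r is true at s1.
Satisfying worlds: {s1, s2, s3}

s1, s2, s3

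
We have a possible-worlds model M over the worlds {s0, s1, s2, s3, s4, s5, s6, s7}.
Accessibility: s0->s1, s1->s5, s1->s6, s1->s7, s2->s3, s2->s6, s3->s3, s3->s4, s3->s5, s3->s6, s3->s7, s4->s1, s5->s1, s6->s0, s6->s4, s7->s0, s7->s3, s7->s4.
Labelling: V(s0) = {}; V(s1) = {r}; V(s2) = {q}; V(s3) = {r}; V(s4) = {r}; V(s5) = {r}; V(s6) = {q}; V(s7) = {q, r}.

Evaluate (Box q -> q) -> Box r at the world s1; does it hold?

No

At s1: Box q -> q is true, Box r is false, so (Box q -> q) -> Box r is false.
  At s1: Box q is false, q is false, so Box q -> q is true.
    At s1: Box q requires q at every successor {s5, s6, s7}.
      q fails at s5, so Box q is false at s1.
  At s1: Box r requires r at every successor {s5, s6, s7}.
    r fails at s6, so Box r is false at s1.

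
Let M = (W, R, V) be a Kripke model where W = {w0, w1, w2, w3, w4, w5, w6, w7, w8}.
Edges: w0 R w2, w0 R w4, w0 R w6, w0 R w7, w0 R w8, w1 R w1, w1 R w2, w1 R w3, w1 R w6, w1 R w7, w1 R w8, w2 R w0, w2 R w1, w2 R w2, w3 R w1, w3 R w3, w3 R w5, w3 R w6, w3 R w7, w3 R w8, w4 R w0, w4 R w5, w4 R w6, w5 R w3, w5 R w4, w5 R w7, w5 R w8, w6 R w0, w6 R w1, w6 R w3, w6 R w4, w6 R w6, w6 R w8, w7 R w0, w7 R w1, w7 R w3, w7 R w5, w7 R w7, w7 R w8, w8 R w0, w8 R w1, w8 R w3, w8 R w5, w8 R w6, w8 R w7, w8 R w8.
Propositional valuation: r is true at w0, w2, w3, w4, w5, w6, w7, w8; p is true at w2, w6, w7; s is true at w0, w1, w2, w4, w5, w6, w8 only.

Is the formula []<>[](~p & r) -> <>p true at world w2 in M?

At w2: []<>[](~p & r) is false, <>p is true, so []<>[](~p & r) -> <>p is true.
  At w2: []<>[](~p & r) requires <>[](~p & r) at every successor {w0, w1, w2}.
    <>[](~p & r) fails at w0, so []<>[](~p & r) is false at w2.
      At w0: <>[](~p & r) requires [](~p & r) at some successor in {w2, w4, w6, w7, w8}.
        At w2: [](~p & r) is false.
        At w4: [](~p & r) is false.
        At w6: [](~p & r) is false.
        At w7: [](~p & r) is false.
        At w8: [](~p & r) is false.
      So <>[](~p & r) is false at w0.
  At w2: <>p requires p at some successor in {w0, w1, w2}.
    p holds at w2, so <>p is true at w2.

Yes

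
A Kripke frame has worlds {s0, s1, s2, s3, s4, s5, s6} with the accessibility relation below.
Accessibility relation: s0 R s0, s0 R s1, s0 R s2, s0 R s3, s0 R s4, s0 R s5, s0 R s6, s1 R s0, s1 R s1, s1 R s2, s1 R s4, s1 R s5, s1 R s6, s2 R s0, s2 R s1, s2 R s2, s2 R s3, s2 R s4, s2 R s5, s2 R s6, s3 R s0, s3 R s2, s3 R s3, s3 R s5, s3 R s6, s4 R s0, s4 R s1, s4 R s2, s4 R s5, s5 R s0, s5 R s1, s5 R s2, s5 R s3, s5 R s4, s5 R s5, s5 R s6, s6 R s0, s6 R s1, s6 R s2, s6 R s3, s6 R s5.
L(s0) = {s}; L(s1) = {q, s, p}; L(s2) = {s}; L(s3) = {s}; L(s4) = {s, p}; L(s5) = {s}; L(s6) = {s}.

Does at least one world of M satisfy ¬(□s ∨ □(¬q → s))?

Let φ = ¬(□s ∨ □(¬q → s)). Evaluate φ at each world:
  s0 (successors {s0, s1, s2, s3, s4, s5, s6}): φ is false.
  s1 (successors {s0, s1, s2, s4, s5, s6}): φ is false.
  s2 (successors {s0, s1, s2, s3, s4, s5, s6}): φ is false.
  s3 (successors {s0, s2, s3, s5, s6}): φ is false.
  s4 (successors {s0, s1, s2, s5}): φ is false.
  s5 (successors {s0, s1, s2, s3, s4, s5, s6}): φ is false.
  s6 (successors {s0, s1, s2, s3, s5}): φ is false.
For instance, at s2:
  At s2: □s ∨ □(¬q → s) is true, so ¬(□s ∨ □(¬q → s)) is false.
    At s2: □s is true, □(¬q → s) is true, so □s ∨ □(¬q → s) is true.
      At s2: □s requires s at every successor {s0, s1, s2, s3, s4, s5, s6}.
        At s0: s is true.
        At s1: s is true.
        At s2: s is true.
        At s3: s is true.
        At s4: s is true.
        At s5: s is true.
        At s6: s is true.
      So □s is true at s2.
      At s2: □(¬q → s) requires ¬q → s at every successor {s0, s1, s2, s3, s4, s5, s6}.
        At s0: ¬q → s is true.
        At s1: ¬q → s is true.
        At s2: ¬q → s is true.
        At s3: ¬q → s is true.
        At s4: ¬q → s is true.
        At s5: ¬q → s is true.
        At s6: ¬q → s is true.
      So □(¬q → s) is true at s2.

No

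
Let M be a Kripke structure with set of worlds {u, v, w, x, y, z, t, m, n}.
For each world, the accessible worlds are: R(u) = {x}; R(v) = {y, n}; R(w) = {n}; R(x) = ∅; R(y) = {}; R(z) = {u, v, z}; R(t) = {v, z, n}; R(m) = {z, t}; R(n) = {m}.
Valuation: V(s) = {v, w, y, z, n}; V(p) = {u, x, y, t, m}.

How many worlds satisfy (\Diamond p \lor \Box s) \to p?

5

Let φ = (\Diamond p \lor \Box s) \to p. Evaluate φ at each world:
  u (successors {x}): φ is true.
  v (successors {y, n}): φ is false.
  w (successors {n}): φ is false.
  x (successors ∅): φ is true.
  y (successors ∅): φ is true.
  z (successors {u, v, z}): φ is false.
  t (successors {v, z, n}): φ is true.
  m (successors {z, t}): φ is true.
  n (successors {m}): φ is false.
For instance, at m:
  At m: \Diamond p \lor \Box s is true, p is true, so (\Diamond p \lor \Box s) \to p is true.
    At m: \Diamond p is true, \Box s is false, so \Diamond p \lor \Box s is true.
      At m: \Diamond p requires p at some successor in {z, t}.
        p holds at t, so \Diamond p is true at m.
      At m: \Box s requires s at every successor {z, t}.
        s fails at t, so \Box s is false at m.
Satisfying worlds: {u, x, y, t, m}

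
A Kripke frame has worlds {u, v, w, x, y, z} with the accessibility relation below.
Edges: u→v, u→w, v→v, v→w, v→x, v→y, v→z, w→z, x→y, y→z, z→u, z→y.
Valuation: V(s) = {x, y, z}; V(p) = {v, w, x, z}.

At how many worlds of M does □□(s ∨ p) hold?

3

Let φ = □□(s ∨ p). Evaluate φ at each world:
  u (successors {v, w}): φ is true.
  v (successors {v, w, x, y, z}): φ is false.
  w (successors {z}): φ is false.
  x (successors {y}): φ is true.
  y (successors {z}): φ is false.
  z (successors {u, y}): φ is true.
For instance, at u:
  At u: □□(s ∨ p) requires □(s ∨ p) at every successor {v, w}.
      At v: □(s ∨ p) requires s ∨ p at every successor {v, w, x, y, z}.
        At v: s ∨ p is true.
        At w: s ∨ p is true.
        At x: s ∨ p is true.
        At y: s ∨ p is true.
        At z: s ∨ p is true.
      So □(s ∨ p) is true at v.
      At w: □(s ∨ p) requires s ∨ p at every successor {z}.
        At z: s ∨ p is true.
      So □(s ∨ p) is true at w.
  So □□(s ∨ p) is true at u.
Satisfying worlds: {u, x, z}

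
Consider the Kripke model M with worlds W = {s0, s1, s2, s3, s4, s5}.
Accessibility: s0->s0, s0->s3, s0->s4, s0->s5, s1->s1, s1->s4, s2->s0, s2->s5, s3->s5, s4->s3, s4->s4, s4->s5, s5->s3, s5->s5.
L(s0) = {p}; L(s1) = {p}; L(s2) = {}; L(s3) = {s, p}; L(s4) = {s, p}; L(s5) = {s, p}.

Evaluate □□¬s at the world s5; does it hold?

At s5: □□¬s requires □¬s at every successor {s3, s5}.
  □¬s fails at s3, so □□¬s is false at s5.
    At s3: □¬s requires ¬s at every successor {s5}.
      ¬s fails at s5, so □¬s is false at s3.

No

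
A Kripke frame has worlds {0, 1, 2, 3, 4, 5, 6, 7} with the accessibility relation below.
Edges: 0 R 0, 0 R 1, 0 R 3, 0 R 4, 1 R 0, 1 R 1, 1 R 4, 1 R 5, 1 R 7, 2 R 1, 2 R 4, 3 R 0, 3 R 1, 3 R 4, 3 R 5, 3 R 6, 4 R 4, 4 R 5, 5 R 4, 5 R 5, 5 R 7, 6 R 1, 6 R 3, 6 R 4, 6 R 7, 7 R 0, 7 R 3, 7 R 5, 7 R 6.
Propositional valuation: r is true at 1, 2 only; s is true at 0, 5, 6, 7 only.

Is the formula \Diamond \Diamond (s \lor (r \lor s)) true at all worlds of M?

Yes

Let φ = \Diamond \Diamond (s \lor (r \lor s)). Evaluate φ at each world:
  0 (successors {0, 1, 3, 4}): φ is true.
  1 (successors {0, 1, 4, 5, 7}): φ is true.
  2 (successors {1, 4}): φ is true.
  3 (successors {0, 1, 4, 5, 6}): φ is true.
  4 (successors {4, 5}): φ is true.
  5 (successors {4, 5, 7}): φ is true.
  6 (successors {1, 3, 4, 7}): φ is true.
  7 (successors {0, 3, 5, 6}): φ is true.
For instance, at 4:
  At 4: \Diamond \Diamond (s \lor (r \lor s)) requires \Diamond (s \lor (r \lor s)) at some successor in {4, 5}.
    \Diamond (s \lor (r \lor s)) holds at 4, so \Diamond \Diamond (s \lor (r \lor s)) is true at 4.
      At 4: \Diamond (s \lor (r \lor s)) requires s \lor (r \lor s) at some successor in {4, 5}.
        s \lor (r \lor s) holds at 5, so \Diamond (s \lor (r \lor s)) is true at 4.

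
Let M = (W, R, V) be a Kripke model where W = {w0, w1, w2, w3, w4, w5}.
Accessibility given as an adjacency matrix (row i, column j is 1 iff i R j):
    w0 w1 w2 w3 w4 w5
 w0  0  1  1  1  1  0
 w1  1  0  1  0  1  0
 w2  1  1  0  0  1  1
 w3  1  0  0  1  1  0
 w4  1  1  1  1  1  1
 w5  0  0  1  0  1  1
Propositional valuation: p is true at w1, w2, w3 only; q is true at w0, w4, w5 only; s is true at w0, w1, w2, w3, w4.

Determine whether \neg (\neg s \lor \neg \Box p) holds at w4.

No

Recall that \Box ψ holds at a world iff ψ holds at every accessible world, and \Diamond ψ holds iff ψ holds at some accessible world.
At w4: \neg s \lor \neg \Box p is true, so \neg (\neg s \lor \neg \Box p) is false.
  At w4: \neg s is false, \neg \Box p is true, so \neg s \lor \neg \Box p is true.
    At w4: \Box p is false, so \neg \Box p is true.
      At w4: \Box p requires p at every successor {w0, w1, w2, w3, w4, w5}.
        p fails at w0, so \Box p is false at w4.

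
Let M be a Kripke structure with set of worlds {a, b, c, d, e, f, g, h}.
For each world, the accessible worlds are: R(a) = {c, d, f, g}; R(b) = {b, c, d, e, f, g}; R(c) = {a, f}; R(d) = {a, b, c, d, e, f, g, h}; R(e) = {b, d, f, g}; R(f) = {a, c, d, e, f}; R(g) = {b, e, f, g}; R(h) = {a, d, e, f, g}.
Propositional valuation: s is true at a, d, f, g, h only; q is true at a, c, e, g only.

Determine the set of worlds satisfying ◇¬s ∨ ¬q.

Recall that ◇ψ holds at a world iff ψ holds at some accessible world.
Let φ = ◇¬s ∨ ¬q. Evaluate φ at each world:
  a (successors {c, d, f, g}): φ is true.
  b (successors {b, c, d, e, f, g}): φ is true.
  c (successors {a, f}): φ is false.
  d (successors {a, b, c, d, e, f, g, h}): φ is true.
  e (successors {b, d, f, g}): φ is true.
  f (successors {a, c, d, e, f}): φ is true.
  g (successors {b, e, f, g}): φ is true.
  h (successors {a, d, e, f, g}): φ is true.
For instance, at c:
  At c: ◇¬s is false, ¬q is false, so ◇¬s ∨ ¬q is false.
    At c: ◇¬s requires ¬s at some successor in {a, f}.
      At a: ¬s is false.
      At f: ¬s is false.
    So ◇¬s is false at c.
Satisfying worlds: {a, b, d, e, f, g, h}

a, b, d, e, f, g, h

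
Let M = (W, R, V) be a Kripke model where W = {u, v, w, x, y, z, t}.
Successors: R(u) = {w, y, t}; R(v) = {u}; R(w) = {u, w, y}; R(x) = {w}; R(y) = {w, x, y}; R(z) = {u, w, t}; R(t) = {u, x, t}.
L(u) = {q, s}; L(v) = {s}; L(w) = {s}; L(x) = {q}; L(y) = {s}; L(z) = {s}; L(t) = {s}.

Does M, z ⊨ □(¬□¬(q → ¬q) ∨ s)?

Yes

Recall that □ψ holds at a world iff ψ holds at every accessible world, and ◇ψ holds iff ψ holds at some accessible world.
At z: □(¬□¬(q → ¬q) ∨ s) requires ¬□¬(q → ¬q) ∨ s at every successor {u, w, t}.
    At u: ¬□¬(q → ¬q) is true, s is true, so ¬□¬(q → ¬q) ∨ s is true.
      At u: □¬(q → ¬q) is false, so ¬□¬(q → ¬q) is true.
    At w: ¬□¬(q → ¬q) is true, s is true, so ¬□¬(q → ¬q) ∨ s is true.
      At w: □¬(q → ¬q) is false, so ¬□¬(q → ¬q) is true.
    At t: ¬□¬(q → ¬q) is true, s is true, so ¬□¬(q → ¬q) ∨ s is true.
      At t: □¬(q → ¬q) is false, so ¬□¬(q → ¬q) is true.
So □(¬□¬(q → ¬q) ∨ s) is true at z.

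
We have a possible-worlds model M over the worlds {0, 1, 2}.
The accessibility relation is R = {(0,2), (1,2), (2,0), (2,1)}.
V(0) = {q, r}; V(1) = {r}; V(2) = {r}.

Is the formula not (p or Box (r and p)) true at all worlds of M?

Let φ = not (p or Box (r and p)). Evaluate φ at each world:
  0 (successors {2}): φ is true.
  1 (successors {2}): φ is true.
  2 (successors {0, 1}): φ is true.
For instance, at 1:
  At 1: p or Box (r and p) is false, so not (p or Box (r and p)) is true.
    At 1: p is false, Box (r and p) is false, so p or Box (r and p) is false.
      At 1: Box (r and p) requires r and p at every successor {2}.
        r and p fails at 2, so Box (r and p) is false at 1.

Yes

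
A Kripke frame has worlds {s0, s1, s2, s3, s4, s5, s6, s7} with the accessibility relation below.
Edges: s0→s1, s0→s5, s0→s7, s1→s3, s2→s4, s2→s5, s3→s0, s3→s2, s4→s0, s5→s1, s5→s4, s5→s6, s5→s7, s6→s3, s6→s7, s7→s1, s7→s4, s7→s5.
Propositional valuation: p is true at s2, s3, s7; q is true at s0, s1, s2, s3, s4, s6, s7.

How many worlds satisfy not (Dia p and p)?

Recall that Dia ψ holds at a world iff ψ holds at some accessible world.
Let φ = not (Dia p and p). Evaluate φ at each world:
  s0 (successors {s1, s5, s7}): φ is true.
  s1 (successors {s3}): φ is true.
  s2 (successors {s4, s5}): φ is true.
  s3 (successors {s0, s2}): φ is false.
  s4 (successors {s0}): φ is true.
  s5 (successors {s1, s4, s6, s7}): φ is true.
  s6 (successors {s3, s7}): φ is true.
  s7 (successors {s1, s4, s5}): φ is true.
For instance, at s2:
  At s2: Dia p and p is false, so not (Dia p and p) is true.
    At s2: Dia p is false, p is true, so Dia p and p is false.
      At s2: Dia p requires p at some successor in {s4, s5}.
        At s4: p is false.
        At s5: p is false.
      So Dia p is false at s2.
Satisfying worlds: {s0, s1, s2, s4, s5, s6, s7}

7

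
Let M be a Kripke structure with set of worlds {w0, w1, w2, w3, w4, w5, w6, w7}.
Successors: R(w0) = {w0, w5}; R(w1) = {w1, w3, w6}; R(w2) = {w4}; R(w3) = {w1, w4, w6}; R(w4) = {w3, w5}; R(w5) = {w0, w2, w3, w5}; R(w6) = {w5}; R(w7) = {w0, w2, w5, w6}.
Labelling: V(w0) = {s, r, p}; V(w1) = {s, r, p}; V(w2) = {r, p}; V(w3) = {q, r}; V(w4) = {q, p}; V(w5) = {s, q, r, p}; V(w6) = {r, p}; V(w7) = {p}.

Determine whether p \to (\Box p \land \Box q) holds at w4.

No

Recall that \Box ψ holds at a world iff ψ holds at every accessible world, and \Diamond ψ holds iff ψ holds at some accessible world.
At w4: p is true, \Box p \land \Box q is false, so p \to (\Box p \land \Box q) is false.
  At w4: \Box p is false, \Box q is true, so \Box p \land \Box q is false.
    At w4: \Box p requires p at every successor {w3, w5}.
      p fails at w3, so \Box p is false at w4.
    At w4: \Box q requires q at every successor {w3, w5}.
      At w3: q is true.
      At w5: q is true.
    So \Box q is true at w4.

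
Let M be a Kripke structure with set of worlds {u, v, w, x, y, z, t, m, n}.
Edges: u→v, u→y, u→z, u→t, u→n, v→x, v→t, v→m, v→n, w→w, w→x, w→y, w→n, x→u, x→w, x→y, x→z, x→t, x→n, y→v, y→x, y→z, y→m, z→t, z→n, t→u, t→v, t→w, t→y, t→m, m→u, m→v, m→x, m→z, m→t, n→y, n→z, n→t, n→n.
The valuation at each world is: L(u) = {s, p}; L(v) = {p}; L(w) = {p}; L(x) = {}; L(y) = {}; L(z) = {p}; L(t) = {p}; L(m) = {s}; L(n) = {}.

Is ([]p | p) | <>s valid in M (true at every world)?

No

Let φ = ([]p | p) | <>s. Evaluate φ at each world:
  u (successors {v, y, z, t, n}): φ is true.
  v (successors {x, t, m, n}): φ is true.
  w (successors {w, x, y, n}): φ is true.
  x (successors {u, w, y, z, t, n}): φ is true.
  y (successors {v, x, z, m}): φ is true.
  z (successors {t, n}): φ is true.
  t (successors {u, v, w, y, m}): φ is true.
  m (successors {u, v, x, z, t}): φ is true.
  n (successors {y, z, t, n}): φ is false.
Detail at n (counterexample):
  At n: []p | p is false, <>s is false, so ([]p | p) | <>s is false.
    At n: []p is false, p is false, so []p | p is false.
      At n: []p requires p at every successor {y, z, t, n}.
        p fails at y, so []p is false at n.
    At n: <>s requires s at some successor in {y, z, t, n}.
      At y: s is false.
      At z: s is false.
      At t: s is false.
      At n: s is false.
    So <>s is false at n.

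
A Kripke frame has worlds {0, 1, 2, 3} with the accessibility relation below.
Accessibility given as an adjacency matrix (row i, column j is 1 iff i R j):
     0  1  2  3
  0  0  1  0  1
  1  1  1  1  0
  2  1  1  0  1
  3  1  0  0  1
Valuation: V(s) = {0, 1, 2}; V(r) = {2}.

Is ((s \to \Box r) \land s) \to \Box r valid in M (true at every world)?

Yes

Let φ = ((s \to \Box r) \land s) \to \Box r. Evaluate φ at each world:
  0 (successors {1, 3}): φ is true.
  1 (successors {0, 1, 2}): φ is true.
  2 (successors {0, 1, 3}): φ is true.
  3 (successors {0, 3}): φ is true.
For instance, at 3:
  At 3: (s \to \Box r) \land s is false, \Box r is false, so ((s \to \Box r) \land s) \to \Box r is true.
    At 3: s \to \Box r is true, s is false, so (s \to \Box r) \land s is false.
      At 3: s is false, \Box r is false, so s \to \Box r is true.
    At 3: \Box r requires r at every successor {0, 3}.
      r fails at 0, so \Box r is false at 3.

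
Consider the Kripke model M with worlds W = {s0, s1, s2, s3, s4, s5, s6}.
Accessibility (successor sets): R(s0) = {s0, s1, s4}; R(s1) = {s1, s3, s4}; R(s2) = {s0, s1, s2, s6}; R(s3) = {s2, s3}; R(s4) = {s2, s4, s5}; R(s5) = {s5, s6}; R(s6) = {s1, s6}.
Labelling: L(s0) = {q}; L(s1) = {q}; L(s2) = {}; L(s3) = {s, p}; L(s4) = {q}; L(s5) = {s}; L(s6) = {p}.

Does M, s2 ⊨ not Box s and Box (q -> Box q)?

No

At s2: not Box s is true, Box (q -> Box q) is false, so not Box s and Box (q -> Box q) is false.
  At s2: Box s is false, so not Box s is true.
    At s2: Box s requires s at every successor {s0, s1, s2, s6}.
      s fails at s0, so Box s is false at s2.
  At s2: Box (q -> Box q) requires q -> Box q at every successor {s0, s1, s2, s6}.
    q -> Box q fails at s1, so Box (q -> Box q) is false at s2.
      At s1: q is true, Box q is false, so q -> Box q is false.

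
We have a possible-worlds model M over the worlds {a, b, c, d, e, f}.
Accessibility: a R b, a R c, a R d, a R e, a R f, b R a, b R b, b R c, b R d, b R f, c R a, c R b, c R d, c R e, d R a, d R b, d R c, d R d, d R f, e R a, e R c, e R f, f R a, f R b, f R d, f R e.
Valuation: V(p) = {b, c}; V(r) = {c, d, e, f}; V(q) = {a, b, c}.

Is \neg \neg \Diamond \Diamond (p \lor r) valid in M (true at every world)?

Let φ = \neg \neg \Diamond \Diamond (p \lor r). Evaluate φ at each world:
  a (successors {b, c, d, e, f}): φ is true.
  b (successors {a, b, c, d, f}): φ is true.
  c (successors {a, b, d, e}): φ is true.
  d (successors {a, b, c, d, f}): φ is true.
  e (successors {a, c, f}): φ is true.
  f (successors {a, b, d, e}): φ is true.
For instance, at a:
  At a: \neg \Diamond \Diamond (p \lor r) is false, so \neg \neg \Diamond \Diamond (p \lor r) is true.
    At a: \Diamond \Diamond (p \lor r) is true, so \neg \Diamond \Diamond (p \lor r) is false.
      At a: \Diamond \Diamond (p \lor r) requires \Diamond (p \lor r) at some successor in {b, c, d, e, f}.
        \Diamond (p \lor r) holds at b, so \Diamond \Diamond (p \lor r) is true at a.

Yes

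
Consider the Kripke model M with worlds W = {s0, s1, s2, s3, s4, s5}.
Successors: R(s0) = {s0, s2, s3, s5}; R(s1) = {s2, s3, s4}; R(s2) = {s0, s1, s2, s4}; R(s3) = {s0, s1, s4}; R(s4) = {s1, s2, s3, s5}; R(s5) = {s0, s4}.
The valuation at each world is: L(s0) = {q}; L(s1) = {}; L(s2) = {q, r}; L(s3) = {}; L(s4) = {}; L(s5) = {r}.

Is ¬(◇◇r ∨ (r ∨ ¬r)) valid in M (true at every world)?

Let φ = ¬(◇◇r ∨ (r ∨ ¬r)). Evaluate φ at each world:
  s0 (successors {s0, s2, s3, s5}): φ is false.
  s1 (successors {s2, s3, s4}): φ is false.
  s2 (successors {s0, s1, s2, s4}): φ is false.
  s3 (successors {s0, s1, s4}): φ is false.
  s4 (successors {s1, s2, s3, s5}): φ is false.
  s5 (successors {s0, s4}): φ is false.
Detail at s0 (counterexample):
  At s0: ◇◇r ∨ (r ∨ ¬r) is true, so ¬(◇◇r ∨ (r ∨ ¬r)) is false.
    At s0: ◇◇r is true, r ∨ ¬r is true, so ◇◇r ∨ (r ∨ ¬r) is true.
      At s0: ◇◇r requires ◇r at some successor in {s0, s2, s3, s5}.
        ◇r holds at s0, so ◇◇r is true at s0.

No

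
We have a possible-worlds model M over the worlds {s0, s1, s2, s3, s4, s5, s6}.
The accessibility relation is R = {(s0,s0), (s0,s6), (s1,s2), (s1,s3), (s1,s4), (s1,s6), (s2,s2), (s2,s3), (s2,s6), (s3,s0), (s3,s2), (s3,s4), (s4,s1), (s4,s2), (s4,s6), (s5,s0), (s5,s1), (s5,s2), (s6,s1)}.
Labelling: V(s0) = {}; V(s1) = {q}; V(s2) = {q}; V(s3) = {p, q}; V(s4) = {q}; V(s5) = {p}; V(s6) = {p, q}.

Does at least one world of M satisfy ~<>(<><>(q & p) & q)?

Let φ = ~<>(<><>(q & p) & q). Evaluate φ at each world:
  s0 (successors {s0, s6}): φ is false.
  s1 (successors {s2, s3, s4, s6}): φ is false.
  s2 (successors {s2, s3, s6}): φ is false.
  s3 (successors {s0, s2, s4}): φ is false.
  s4 (successors {s1, s2, s6}): φ is false.
  s5 (successors {s0, s1, s2}): φ is false.
  s6 (successors {s1}): φ is false.
For instance, at s6:
  At s6: <>(<><>(q & p) & q) is true, so ~<>(<><>(q & p) & q) is false.
    At s6: <>(<><>(q & p) & q) requires <><>(q & p) & q at some successor in {s1}.
      <><>(q & p) & q holds at s1, so <>(<><>(q & p) & q) is true at s6.

No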